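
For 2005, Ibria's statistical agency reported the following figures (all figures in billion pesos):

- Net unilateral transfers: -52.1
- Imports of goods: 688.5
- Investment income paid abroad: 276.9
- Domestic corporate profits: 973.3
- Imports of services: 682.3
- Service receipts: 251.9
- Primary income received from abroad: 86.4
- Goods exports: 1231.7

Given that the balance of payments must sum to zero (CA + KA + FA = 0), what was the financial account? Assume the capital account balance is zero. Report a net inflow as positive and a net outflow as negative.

Goods balance = 1231.7 - 688.5 = 543.2
Services balance = 251.9 - 682.3 = -430.4
Trade balance (goods + services) = 543.2 + (-430.4) = 112.8
Net primary income = 86.4 - 276.9 = -190.5
Net secondary income = -52.1
Current account = 112.8 + (-190.5) + (-52.1) = -129.8
Financial account = -(-129.8) = 129.8

129.8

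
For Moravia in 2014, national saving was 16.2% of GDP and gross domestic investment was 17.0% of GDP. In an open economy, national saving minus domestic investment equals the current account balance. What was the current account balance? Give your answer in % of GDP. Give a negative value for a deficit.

-0.8

S - I = CA (net lending to the rest of the world).
CA = S - I = 16.2 - 17.0 = -0.8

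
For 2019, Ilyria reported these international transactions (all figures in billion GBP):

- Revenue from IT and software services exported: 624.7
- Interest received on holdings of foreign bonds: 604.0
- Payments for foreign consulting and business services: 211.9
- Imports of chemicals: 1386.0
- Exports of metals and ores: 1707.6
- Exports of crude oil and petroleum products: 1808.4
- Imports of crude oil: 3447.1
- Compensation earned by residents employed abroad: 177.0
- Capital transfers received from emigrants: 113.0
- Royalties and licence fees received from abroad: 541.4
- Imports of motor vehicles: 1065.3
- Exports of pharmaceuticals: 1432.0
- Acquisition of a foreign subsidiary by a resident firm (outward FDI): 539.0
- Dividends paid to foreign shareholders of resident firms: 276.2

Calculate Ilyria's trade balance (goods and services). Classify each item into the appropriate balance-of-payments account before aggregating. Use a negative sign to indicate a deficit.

3.8

Goods: 1707.6 + 1432.0 - 3447.1 - 1386.0 + 1808.4 - 1065.3 = -950.4
Services: 624.7 + 541.4 - 211.9 = 954.2
Trade balance = -950.4 + 954.2 = 3.8
(Excluded from the trade balance — primary income: interest received on holdings of foreign bonds 604.0, compensation earned by residents employed abroad 177.0, dividends paid to foreign shareholders of resident firms 276.2; capital account: capital transfers received from emigrants 113.0; financial account: acquisition of a foreign subsidiary by a resident firm (outward FDI) 539.0.)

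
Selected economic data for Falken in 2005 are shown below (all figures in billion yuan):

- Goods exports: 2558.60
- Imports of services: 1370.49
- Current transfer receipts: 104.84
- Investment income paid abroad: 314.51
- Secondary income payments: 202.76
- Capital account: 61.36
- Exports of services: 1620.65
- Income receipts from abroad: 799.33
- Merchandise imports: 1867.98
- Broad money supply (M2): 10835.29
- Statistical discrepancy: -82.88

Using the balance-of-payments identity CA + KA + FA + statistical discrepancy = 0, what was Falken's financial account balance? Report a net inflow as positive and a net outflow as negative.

Goods balance = 2558.60 - 1867.98 = 690.62
Services balance = 1620.65 - 1370.49 = 250.16
Trade balance (goods + services) = 690.62 + 250.16 = 940.78
Net primary income = 799.33 - 314.51 = 484.82
Net secondary income = 104.84 - 202.76 = -97.92
Current account = 940.78 + 484.82 + (-97.92) = 1327.68
Financial account = -(1327.68 + 61.36 + (-82.88)) = -1306.16

-1306.16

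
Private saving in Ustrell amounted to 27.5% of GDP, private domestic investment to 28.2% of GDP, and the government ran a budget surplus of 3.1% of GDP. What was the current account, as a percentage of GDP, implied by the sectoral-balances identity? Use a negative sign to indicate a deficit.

2.4

By the sectoral-balances identity, CA = (S_private - I) + (T - G).
Private balance = 27.5 - 28.2 = -0.7
Government balance (T - G) = 3.1
CA = -0.7 + 3.1 = 2.4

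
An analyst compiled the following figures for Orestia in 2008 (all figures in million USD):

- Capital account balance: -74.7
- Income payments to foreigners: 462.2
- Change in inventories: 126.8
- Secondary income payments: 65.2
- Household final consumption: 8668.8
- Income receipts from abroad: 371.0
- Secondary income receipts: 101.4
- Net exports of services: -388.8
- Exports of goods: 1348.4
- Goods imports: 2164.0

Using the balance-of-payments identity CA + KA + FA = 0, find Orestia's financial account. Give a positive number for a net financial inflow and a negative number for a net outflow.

1334.1

Goods balance = 1348.4 - 2164.0 = -815.6
Services balance = -388.8
Trade balance (goods + services) = -815.6 + (-388.8) = -1204.4
Net primary income = 371.0 - 462.2 = -91.2
Net secondary income = 101.4 - 65.2 = 36.2
Current account = -1204.4 + (-91.2) + 36.2 = -1259.4
Financial account = -(-1259.4 + (-74.7)) = 1334.1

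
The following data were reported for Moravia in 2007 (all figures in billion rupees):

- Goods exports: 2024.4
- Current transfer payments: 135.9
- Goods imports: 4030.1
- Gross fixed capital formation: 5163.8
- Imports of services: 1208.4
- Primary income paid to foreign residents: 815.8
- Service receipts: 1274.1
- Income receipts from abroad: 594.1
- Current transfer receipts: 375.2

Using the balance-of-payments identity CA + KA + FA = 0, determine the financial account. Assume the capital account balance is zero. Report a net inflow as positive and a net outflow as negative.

1922.4

Goods balance = 2024.4 - 4030.1 = -2005.7
Services balance = 1274.1 - 1208.4 = 65.7
Trade balance (goods + services) = -2005.7 + 65.7 = -1940.0
Net primary income = 594.1 - 815.8 = -221.7
Net secondary income = 375.2 - 135.9 = 239.3
Current account = -1940.0 + (-221.7) + 239.3 = -1922.4
Financial account = -(-1922.4) = 1922.4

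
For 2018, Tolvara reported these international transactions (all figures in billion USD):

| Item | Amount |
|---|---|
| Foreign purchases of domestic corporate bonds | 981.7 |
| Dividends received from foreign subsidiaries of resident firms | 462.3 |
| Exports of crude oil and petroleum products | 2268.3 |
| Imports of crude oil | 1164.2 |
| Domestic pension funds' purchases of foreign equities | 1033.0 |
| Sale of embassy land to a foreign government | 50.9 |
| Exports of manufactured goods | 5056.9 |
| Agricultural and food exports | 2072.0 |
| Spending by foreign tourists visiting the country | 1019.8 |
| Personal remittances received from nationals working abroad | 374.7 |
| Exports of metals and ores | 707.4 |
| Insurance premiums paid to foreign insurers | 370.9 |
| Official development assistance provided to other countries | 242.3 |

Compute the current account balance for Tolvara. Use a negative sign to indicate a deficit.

Goods: -1164.2 + 5056.9 + 2268.3 + 707.4 + 2072.0 = 8940.4
Services: 1019.8 - 370.9 = 648.9
Primary income: 462.3
Secondary income: 374.7 - 242.3 = 132.4
Current account = 8940.4 + 648.9 + 462.3 + 132.4 = 10184.0
(Excluded from the current account — financial account: foreign purchases of domestic corporate bonds 981.7, domestic pension funds' purchases of foreign equities 1033.0; capital account: sale of embassy land to a foreign government 50.9.)

10184.0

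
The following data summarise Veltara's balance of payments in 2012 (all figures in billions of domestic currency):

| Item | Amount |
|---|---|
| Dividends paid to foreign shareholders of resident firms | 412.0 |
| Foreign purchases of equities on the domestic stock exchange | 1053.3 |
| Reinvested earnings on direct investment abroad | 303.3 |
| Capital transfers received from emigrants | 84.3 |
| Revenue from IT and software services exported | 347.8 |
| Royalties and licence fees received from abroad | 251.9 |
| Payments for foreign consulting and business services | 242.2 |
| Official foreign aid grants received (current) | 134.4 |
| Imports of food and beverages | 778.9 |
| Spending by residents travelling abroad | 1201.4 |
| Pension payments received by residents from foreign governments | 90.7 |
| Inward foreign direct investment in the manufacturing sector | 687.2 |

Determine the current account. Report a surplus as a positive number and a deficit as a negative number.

-1506.4

Goods: -778.9
Services: 347.8 + 251.9 - 1201.4 - 242.2 = -843.9
Primary income: 303.3 - 412.0 = -108.7
Secondary income: 90.7 + 134.4 = 225.1
Current account = (-778.9) + (-843.9) + (-108.7) + 225.1 = -1506.4
(Excluded from the current account — financial account: foreign purchases of equities on the domestic stock exchange 1053.3, inward foreign direct investment in the manufacturing sector 687.2; capital account: capital transfers received from emigrants 84.3.)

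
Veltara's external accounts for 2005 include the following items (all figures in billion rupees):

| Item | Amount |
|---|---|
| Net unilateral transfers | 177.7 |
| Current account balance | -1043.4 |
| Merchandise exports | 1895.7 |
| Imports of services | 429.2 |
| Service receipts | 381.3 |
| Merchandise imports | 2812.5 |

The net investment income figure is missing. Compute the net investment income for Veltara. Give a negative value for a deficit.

Current account = goods balance + services balance + net primary income + net secondary income
Sum of the known components = -787.0
Net investment income = CA - (known components) = -1043.4 - (-787.0) = -256.4

-256.4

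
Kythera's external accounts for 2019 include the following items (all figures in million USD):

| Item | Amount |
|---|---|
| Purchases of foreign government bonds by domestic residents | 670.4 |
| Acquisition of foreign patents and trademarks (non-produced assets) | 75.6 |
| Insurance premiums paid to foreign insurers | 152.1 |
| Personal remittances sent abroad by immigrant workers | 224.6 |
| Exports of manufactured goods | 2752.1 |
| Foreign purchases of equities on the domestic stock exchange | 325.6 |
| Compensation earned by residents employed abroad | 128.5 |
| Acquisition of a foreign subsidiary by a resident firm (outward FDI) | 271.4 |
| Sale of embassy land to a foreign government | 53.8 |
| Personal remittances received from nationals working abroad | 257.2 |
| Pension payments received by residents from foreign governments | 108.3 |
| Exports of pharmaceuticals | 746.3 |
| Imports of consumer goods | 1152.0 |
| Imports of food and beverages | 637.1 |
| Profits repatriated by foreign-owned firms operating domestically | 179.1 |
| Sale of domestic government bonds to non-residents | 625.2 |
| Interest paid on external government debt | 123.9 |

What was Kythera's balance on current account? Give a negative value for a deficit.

Goods: 746.3 - 1152.0 + 2752.1 - 637.1 = 1709.3
Services: -152.1
Primary income: 128.5 - 179.1 - 123.9 = -174.5
Secondary income: -224.6 + 108.3 + 257.2 = 140.9
Current account = 1709.3 + (-152.1) + (-174.5) + 140.9 = 1523.6
(Excluded from the current account — financial account: purchases of foreign government bonds by domestic residents 670.4, foreign purchases of equities on the domestic stock exchange 325.6, acquisition of a foreign subsidiary by a resident firm (outward FDI) 271.4, sale of domestic government bonds to non-residents 625.2; capital account: acquisition of foreign patents and trademarks (non-produced assets) 75.6, sale of embassy land to a foreign government 53.8.)

1523.6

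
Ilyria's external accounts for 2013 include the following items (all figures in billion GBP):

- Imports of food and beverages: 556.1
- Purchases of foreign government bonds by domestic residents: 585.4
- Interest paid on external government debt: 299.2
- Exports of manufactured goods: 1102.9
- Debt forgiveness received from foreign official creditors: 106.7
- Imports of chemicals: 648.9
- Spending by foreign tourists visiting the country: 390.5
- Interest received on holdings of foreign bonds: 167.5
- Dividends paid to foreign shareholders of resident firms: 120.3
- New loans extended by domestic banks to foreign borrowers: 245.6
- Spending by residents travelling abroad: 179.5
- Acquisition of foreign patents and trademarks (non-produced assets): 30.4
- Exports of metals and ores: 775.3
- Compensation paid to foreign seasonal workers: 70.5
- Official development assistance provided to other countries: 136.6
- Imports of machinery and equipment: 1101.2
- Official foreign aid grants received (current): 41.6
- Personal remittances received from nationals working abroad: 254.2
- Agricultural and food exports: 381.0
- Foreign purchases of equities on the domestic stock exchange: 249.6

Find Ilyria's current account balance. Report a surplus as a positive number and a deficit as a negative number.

0.7

Goods: 381.0 + 1102.9 - 556.1 - 648.9 + 775.3 - 1101.2 = -47.0
Services: -179.5 + 390.5 = 211.0
Primary income: 167.5 - 70.5 - 299.2 - 120.3 = -322.5
Secondary income: 254.2 + 41.6 - 136.6 = 159.2
Current account = (-47.0) + 211.0 + (-322.5) + 159.2 = 0.7
(Excluded from the current account — financial account: purchases of foreign government bonds by domestic residents 585.4, new loans extended by domestic banks to foreign borrowers 245.6, foreign purchases of equities on the domestic stock exchange 249.6; capital account: debt forgiveness received from foreign official creditors 106.7, acquisition of foreign patents and trademarks (non-produced assets) 30.4.)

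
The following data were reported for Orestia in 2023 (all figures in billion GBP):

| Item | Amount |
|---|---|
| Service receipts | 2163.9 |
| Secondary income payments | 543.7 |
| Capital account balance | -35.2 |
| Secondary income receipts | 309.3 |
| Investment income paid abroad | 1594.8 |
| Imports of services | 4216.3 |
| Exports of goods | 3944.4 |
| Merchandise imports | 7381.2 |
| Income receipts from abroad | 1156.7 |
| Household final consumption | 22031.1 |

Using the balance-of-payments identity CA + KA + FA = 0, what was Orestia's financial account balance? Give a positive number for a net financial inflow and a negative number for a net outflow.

6196.9

Goods balance = 3944.4 - 7381.2 = -3436.8
Services balance = 2163.9 - 4216.3 = -2052.4
Trade balance (goods + services) = -3436.8 + (-2052.4) = -5489.2
Net primary income = 1156.7 - 1594.8 = -438.1
Net secondary income = 309.3 - 543.7 = -234.4
Current account = -5489.2 + (-438.1) + (-234.4) = -6161.7
Financial account = -(-6161.7 + (-35.2)) = 6196.9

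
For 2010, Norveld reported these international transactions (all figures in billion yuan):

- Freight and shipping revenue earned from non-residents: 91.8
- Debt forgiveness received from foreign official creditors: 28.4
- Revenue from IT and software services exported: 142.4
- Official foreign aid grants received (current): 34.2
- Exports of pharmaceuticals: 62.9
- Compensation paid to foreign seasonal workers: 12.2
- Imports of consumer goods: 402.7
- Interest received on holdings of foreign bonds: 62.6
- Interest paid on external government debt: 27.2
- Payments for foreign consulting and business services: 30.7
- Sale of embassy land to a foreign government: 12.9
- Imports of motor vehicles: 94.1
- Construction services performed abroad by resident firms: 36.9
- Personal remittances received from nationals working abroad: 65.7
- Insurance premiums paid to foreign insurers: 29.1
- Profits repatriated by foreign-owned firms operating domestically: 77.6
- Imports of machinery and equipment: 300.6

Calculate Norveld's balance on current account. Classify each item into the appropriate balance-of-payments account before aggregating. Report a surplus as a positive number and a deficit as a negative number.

-477.7

Goods: -300.6 + 62.9 - 402.7 - 94.1 = -734.5
Services: 91.8 - 30.7 + 142.4 - 29.1 + 36.9 = 211.3
Primary income: -12.2 - 27.2 + 62.6 - 77.6 = -54.4
Secondary income: 65.7 + 34.2 = 99.9
Current account = (-734.5) + 211.3 + (-54.4) + 99.9 = -477.7
(Excluded from the current account — capital account: debt forgiveness received from foreign official creditors 28.4, sale of embassy land to a foreign government 12.9.)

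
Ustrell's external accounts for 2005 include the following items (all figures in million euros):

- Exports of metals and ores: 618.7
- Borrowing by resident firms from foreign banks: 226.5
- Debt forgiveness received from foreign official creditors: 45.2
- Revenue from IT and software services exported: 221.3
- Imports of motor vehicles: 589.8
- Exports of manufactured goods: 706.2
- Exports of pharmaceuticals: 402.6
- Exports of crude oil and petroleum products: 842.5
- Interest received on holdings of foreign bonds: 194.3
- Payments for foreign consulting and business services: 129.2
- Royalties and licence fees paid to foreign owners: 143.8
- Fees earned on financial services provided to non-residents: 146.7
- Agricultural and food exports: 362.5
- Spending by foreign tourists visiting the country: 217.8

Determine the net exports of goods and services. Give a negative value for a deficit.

2655.5

Goods: 842.5 + 362.5 + 618.7 + 402.6 + 706.2 - 589.8 = 2342.7
Services: -143.8 + 146.7 + 217.8 - 129.2 + 221.3 = 312.8
Trade balance = 2342.7 + 312.8 = 2655.5
(Excluded from the trade balance — financial account: borrowing by resident firms from foreign banks 226.5; capital account: debt forgiveness received from foreign official creditors 45.2; primary income: interest received on holdings of foreign bonds 194.3.)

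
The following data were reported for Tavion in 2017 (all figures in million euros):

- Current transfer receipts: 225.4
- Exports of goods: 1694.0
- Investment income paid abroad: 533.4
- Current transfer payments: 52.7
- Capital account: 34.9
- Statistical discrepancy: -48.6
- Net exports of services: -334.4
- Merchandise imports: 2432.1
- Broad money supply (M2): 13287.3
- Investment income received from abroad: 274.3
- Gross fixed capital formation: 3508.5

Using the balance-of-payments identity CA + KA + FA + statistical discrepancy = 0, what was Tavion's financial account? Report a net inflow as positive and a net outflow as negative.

1172.6

Goods balance = 1694.0 - 2432.1 = -738.1
Services balance = -334.4
Trade balance (goods + services) = -738.1 + (-334.4) = -1072.5
Net primary income = 274.3 - 533.4 = -259.1
Net secondary income = 225.4 - 52.7 = 172.7
Current account = -1072.5 + (-259.1) + 172.7 = -1158.9
Financial account = -(-1158.9 + 34.9 + (-48.6)) = 1172.6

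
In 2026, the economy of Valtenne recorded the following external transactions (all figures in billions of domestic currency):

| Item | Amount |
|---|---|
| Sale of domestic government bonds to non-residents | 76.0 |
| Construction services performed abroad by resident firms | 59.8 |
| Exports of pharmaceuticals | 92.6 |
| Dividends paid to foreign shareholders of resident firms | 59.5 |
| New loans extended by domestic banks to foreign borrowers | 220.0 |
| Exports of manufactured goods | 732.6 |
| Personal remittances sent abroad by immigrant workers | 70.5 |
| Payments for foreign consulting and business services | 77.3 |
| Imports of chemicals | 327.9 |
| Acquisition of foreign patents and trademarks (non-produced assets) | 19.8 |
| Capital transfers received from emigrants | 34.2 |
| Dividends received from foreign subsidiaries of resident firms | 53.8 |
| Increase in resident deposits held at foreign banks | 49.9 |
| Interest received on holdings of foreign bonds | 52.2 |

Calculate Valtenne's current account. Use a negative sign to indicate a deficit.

455.8

Goods: 92.6 + 732.6 - 327.9 = 497.3
Services: -77.3 + 59.8 = -17.5
Primary income: 52.2 - 59.5 + 53.8 = 46.5
Secondary income: -70.5
Current account = 497.3 + (-17.5) + 46.5 + (-70.5) = 455.8
(Excluded from the current account — financial account: sale of domestic government bonds to non-residents 76.0, new loans extended by domestic banks to foreign borrowers 220.0, increase in resident deposits held at foreign banks 49.9; capital account: acquisition of foreign patents and trademarks (non-produced assets) 19.8, capital transfers received from emigrants 34.2.)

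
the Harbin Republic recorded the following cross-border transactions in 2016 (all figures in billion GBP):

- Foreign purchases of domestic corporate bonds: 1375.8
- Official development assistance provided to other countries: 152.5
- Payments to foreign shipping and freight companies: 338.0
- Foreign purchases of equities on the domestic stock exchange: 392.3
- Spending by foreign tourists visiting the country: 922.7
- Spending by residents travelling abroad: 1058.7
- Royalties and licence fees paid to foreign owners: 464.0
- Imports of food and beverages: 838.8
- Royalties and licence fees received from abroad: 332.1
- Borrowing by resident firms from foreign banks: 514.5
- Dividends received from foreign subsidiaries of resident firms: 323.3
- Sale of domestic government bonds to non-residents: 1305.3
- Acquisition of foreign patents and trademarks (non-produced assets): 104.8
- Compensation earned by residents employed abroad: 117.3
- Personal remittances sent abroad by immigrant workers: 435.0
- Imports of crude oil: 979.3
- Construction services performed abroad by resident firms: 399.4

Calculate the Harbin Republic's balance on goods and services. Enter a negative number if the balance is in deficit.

-2024.6

Goods: -838.8 - 979.3 = -1818.1
Services: 399.4 + 332.1 - 338.0 - 464.0 - 1058.7 + 922.7 = -206.5
Trade balance = -1818.1 + (-206.5) = -2024.6
(Excluded from the trade balance — financial account: foreign purchases of domestic corporate bonds 1375.8, foreign purchases of equities on the domestic stock exchange 392.3, borrowing by resident firms from foreign banks 514.5, sale of domestic government bonds to non-residents 1305.3; secondary income: official development assistance provided to other countries 152.5, personal remittances sent abroad by immigrant workers 435.0; primary income: dividends received from foreign subsidiaries of resident firms 323.3, compensation earned by residents employed abroad 117.3; capital account: acquisition of foreign patents and trademarks (non-produced assets) 104.8.)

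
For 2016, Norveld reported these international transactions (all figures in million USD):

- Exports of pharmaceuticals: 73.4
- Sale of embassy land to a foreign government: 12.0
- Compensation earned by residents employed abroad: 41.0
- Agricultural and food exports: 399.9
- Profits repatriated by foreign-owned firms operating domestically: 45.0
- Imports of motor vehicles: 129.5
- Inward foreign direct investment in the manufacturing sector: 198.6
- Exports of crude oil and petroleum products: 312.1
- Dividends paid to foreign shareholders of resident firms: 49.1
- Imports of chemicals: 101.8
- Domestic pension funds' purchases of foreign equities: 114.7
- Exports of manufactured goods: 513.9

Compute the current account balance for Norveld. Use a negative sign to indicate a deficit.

1014.9

Goods: 513.9 - 101.8 + 312.1 - 129.5 + 73.4 + 399.9 = 1068.0
Primary income: -49.1 - 45.0 + 41.0 = -53.1
Current account = 1068.0 + (-53.1) = 1014.9
(Excluded from the current account — capital account: sale of embassy land to a foreign government 12.0; financial account: inward foreign direct investment in the manufacturing sector 198.6, domestic pension funds' purchases of foreign equities 114.7.)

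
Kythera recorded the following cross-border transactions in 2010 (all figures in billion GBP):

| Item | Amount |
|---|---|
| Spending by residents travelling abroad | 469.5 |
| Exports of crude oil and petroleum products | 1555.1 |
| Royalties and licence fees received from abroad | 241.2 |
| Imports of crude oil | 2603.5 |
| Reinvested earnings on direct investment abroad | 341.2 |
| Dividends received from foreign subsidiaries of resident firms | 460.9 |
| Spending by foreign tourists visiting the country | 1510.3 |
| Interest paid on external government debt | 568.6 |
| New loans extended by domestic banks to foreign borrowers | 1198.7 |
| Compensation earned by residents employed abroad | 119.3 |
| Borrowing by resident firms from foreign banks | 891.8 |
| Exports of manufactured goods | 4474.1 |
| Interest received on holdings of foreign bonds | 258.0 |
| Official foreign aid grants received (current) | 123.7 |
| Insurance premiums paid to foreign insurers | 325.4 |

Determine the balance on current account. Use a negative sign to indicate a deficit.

Goods: 1555.1 - 2603.5 + 4474.1 = 3425.7
Services: 1510.3 - 469.5 - 325.4 + 241.2 = 956.6
Primary income: 460.9 + 119.3 - 568.6 + 258.0 + 341.2 = 610.8
Secondary income: 123.7
Current account = 3425.7 + 956.6 + 610.8 + 123.7 = 5116.8
(Excluded from the current account — financial account: new loans extended by domestic banks to foreign borrowers 1198.7, borrowing by resident firms from foreign banks 891.8.)

5116.8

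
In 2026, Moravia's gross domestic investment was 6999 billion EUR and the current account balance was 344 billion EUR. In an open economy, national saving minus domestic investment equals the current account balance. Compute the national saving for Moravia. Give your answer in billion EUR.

7343

S = I + CA = 6999 + 344 = 7343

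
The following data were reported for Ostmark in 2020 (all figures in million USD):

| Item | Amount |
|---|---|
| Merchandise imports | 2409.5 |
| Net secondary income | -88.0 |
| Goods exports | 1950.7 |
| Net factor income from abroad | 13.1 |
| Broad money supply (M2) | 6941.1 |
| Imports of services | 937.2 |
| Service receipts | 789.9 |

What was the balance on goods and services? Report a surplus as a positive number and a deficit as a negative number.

Goods balance = 1950.7 - 2409.5 = -458.8
Services balance = 789.9 - 937.2 = -147.3
Trade balance (goods + services) = -458.8 + (-147.3) = -606.1

-606.1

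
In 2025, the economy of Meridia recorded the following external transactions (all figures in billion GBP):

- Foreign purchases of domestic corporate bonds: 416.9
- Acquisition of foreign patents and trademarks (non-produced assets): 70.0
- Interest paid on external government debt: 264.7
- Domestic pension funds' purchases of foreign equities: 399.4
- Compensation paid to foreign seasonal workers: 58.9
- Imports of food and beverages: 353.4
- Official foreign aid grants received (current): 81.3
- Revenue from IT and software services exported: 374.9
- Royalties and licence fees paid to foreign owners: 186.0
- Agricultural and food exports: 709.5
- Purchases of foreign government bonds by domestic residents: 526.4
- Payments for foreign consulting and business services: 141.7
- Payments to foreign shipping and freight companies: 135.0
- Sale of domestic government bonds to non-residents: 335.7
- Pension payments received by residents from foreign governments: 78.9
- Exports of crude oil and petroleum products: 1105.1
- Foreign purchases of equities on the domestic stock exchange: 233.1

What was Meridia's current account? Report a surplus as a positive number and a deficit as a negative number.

Goods: -353.4 + 1105.1 + 709.5 = 1461.2
Services: 374.9 - 186.0 - 135.0 - 141.7 = -87.8
Primary income: -58.9 - 264.7 = -323.6
Secondary income: 78.9 + 81.3 = 160.2
Current account = 1461.2 + (-87.8) + (-323.6) + 160.2 = 1210.0
(Excluded from the current account — financial account: foreign purchases of domestic corporate bonds 416.9, domestic pension funds' purchases of foreign equities 399.4, purchases of foreign government bonds by domestic residents 526.4, sale of domestic government bonds to non-residents 335.7, foreign purchases of equities on the domestic stock exchange 233.1; capital account: acquisition of foreign patents and trademarks (non-produced assets) 70.0.)

1210.0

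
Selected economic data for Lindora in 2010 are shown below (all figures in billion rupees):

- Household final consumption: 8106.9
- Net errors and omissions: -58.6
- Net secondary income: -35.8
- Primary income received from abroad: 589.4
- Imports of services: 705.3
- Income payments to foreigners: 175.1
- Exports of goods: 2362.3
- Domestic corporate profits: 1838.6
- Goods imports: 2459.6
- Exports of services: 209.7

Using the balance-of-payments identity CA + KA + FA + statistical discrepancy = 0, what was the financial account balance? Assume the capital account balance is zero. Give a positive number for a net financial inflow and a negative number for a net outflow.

273.0

Goods balance = 2362.3 - 2459.6 = -97.3
Services balance = 209.7 - 705.3 = -495.6
Trade balance (goods + services) = -97.3 + (-495.6) = -592.9
Net primary income = 589.4 - 175.1 = 414.3
Net secondary income = -35.8
Current account = -592.9 + 414.3 + (-35.8) = -214.4
Financial account = -(-214.4 + (-58.6)) = 273.0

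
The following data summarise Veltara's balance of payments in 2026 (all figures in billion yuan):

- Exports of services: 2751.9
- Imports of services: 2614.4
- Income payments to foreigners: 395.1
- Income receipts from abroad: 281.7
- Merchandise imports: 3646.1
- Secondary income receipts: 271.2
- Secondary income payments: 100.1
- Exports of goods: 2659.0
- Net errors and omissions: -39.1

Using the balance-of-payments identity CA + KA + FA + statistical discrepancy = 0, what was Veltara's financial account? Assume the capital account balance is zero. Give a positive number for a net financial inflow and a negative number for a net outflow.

831.0

Goods balance = 2659.0 - 3646.1 = -987.1
Services balance = 2751.9 - 2614.4 = 137.5
Trade balance (goods + services) = -987.1 + 137.5 = -849.6
Net primary income = 281.7 - 395.1 = -113.4
Net secondary income = 271.2 - 100.1 = 171.1
Current account = -849.6 + (-113.4) + 171.1 = -791.9
Financial account = -(-791.9 + (-39.1)) = 831.0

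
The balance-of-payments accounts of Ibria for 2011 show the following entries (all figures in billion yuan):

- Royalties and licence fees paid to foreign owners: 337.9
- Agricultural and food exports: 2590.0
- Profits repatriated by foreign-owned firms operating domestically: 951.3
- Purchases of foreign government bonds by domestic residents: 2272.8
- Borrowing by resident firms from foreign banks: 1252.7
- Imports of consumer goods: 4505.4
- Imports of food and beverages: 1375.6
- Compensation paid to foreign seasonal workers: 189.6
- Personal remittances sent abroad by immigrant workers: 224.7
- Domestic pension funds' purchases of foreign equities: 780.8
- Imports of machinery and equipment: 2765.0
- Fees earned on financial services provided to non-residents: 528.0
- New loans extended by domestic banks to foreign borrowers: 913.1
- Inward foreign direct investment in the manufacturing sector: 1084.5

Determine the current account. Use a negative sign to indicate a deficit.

Goods: -4505.4 - 1375.6 + 2590.0 - 2765.0 = -6056.0
Services: -337.9 + 528.0 = 190.1
Primary income: -951.3 - 189.6 = -1140.9
Secondary income: -224.7
Current account = (-6056.0) + 190.1 + (-1140.9) + (-224.7) = -7231.5
(Excluded from the current account — financial account: purchases of foreign government bonds by domestic residents 2272.8, borrowing by resident firms from foreign banks 1252.7, domestic pension funds' purchases of foreign equities 780.8, new loans extended by domestic banks to foreign borrowers 913.1, inward foreign direct investment in the manufacturing sector 1084.5.)

-7231.5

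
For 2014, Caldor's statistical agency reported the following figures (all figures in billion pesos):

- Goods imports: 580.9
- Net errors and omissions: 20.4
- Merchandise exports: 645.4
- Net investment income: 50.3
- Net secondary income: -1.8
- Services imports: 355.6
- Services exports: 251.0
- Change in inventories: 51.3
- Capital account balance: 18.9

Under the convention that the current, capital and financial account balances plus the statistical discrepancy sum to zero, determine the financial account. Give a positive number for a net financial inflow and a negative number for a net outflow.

Goods balance = 645.4 - 580.9 = 64.5
Services balance = 251.0 - 355.6 = -104.6
Trade balance (goods + services) = 64.5 + (-104.6) = -40.1
Net primary income = 50.3
Net secondary income = -1.8
Current account = -40.1 + 50.3 + (-1.8) = 8.4
Financial account = -(8.4 + 18.9 + 20.4) = -47.7

-47.7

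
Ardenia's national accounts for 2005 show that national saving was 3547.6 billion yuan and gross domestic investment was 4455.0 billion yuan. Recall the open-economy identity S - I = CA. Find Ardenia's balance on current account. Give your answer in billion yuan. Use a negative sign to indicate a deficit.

-907.4

CA = S - I = 3547.6 - 4455.0 = -907.4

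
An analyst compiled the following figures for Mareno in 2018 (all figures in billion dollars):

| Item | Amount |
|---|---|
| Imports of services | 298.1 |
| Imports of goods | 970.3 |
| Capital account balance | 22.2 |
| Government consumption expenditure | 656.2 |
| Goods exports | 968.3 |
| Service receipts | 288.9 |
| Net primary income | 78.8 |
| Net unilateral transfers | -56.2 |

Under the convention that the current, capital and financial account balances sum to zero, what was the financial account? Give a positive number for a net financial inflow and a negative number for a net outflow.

-33.6

Goods balance = 968.3 - 970.3 = -2.0
Services balance = 288.9 - 298.1 = -9.2
Trade balance (goods + services) = -2.0 + (-9.2) = -11.2
Net primary income = 78.8
Net secondary income = -56.2
Current account = -11.2 + 78.8 + (-56.2) = 11.4
Financial account = -(11.4 + 22.2) = -33.6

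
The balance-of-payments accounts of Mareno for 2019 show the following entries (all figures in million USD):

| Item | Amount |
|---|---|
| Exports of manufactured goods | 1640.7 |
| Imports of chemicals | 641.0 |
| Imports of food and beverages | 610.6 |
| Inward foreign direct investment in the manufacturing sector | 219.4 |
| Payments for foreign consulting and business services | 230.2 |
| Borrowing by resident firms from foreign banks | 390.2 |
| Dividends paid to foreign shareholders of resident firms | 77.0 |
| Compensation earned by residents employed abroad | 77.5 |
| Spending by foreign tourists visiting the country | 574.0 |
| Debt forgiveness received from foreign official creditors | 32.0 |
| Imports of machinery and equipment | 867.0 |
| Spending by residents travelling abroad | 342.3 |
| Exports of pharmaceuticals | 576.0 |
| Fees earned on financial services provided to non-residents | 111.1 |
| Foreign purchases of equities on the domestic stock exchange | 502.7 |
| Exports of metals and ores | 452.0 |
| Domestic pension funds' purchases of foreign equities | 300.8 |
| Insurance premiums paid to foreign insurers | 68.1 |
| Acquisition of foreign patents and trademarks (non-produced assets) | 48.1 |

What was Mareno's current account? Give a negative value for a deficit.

Goods: 452.0 + 1640.7 + 576.0 - 641.0 - 610.6 - 867.0 = 550.1
Services: 111.1 - 230.2 - 68.1 + 574.0 - 342.3 = 44.5
Primary income: -77.0 + 77.5 = 0.5
Current account = 550.1 + 44.5 + 0.5 = 595.1
(Excluded from the current account — financial account: inward foreign direct investment in the manufacturing sector 219.4, borrowing by resident firms from foreign banks 390.2, foreign purchases of equities on the domestic stock exchange 502.7, domestic pension funds' purchases of foreign equities 300.8; capital account: debt forgiveness received from foreign official creditors 32.0, acquisition of foreign patents and trademarks (non-produced assets) 48.1.)

595.1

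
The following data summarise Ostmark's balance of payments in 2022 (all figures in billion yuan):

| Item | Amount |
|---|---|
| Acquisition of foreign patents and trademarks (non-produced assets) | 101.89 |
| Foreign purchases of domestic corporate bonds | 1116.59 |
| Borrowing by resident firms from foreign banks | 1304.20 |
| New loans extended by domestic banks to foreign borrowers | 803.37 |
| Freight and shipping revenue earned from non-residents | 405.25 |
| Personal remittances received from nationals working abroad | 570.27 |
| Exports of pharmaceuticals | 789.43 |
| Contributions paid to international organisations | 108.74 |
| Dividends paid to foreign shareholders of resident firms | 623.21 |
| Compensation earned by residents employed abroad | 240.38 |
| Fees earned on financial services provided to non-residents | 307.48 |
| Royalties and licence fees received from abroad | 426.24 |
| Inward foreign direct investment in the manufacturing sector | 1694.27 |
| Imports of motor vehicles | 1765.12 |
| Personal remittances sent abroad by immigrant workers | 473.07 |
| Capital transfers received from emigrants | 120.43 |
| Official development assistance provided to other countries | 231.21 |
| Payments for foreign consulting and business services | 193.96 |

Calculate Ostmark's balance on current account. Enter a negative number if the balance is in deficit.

Goods: -1765.12 + 789.43 = -975.69
Services: 405.25 + 426.24 + 307.48 - 193.96 = 945.01
Primary income: 240.38 - 623.21 = -382.83
Secondary income: -108.74 - 231.21 + 570.27 - 473.07 = -242.75
Current account = (-975.69) + 945.01 + (-382.83) + (-242.75) = -656.26
(Excluded from the current account — capital account: acquisition of foreign patents and trademarks (non-produced assets) 101.89, capital transfers received from emigrants 120.43; financial account: foreign purchases of domestic corporate bonds 1116.59, borrowing by resident firms from foreign banks 1304.20, new loans extended by domestic banks to foreign borrowers 803.37, inward foreign direct investment in the manufacturing sector 1694.27.)

-656.26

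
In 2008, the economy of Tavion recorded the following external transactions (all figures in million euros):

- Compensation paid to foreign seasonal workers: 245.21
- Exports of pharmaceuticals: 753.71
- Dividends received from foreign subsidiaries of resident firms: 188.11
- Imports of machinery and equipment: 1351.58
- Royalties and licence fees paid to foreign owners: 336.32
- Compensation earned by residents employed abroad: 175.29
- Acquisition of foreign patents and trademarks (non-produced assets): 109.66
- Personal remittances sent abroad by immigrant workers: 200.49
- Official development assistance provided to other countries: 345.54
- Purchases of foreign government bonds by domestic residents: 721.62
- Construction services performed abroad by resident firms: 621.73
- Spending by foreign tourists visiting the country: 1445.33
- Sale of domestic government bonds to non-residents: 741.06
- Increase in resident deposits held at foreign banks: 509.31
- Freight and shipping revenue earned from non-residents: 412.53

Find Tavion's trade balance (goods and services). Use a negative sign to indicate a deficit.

1545.40

Goods: -1351.58 + 753.71 = -597.87
Services: 412.53 - 336.32 + 621.73 + 1445.33 = 2143.27
Trade balance = -597.87 + 2143.27 = 1545.40
(Excluded from the trade balance — primary income: compensation paid to foreign seasonal workers 245.21, dividends received from foreign subsidiaries of resident firms 188.11, compensation earned by residents employed abroad 175.29; capital account: acquisition of foreign patents and trademarks (non-produced assets) 109.66; secondary income: personal remittances sent abroad by immigrant workers 200.49, official development assistance provided to other countries 345.54; financial account: purchases of foreign government bonds by domestic residents 721.62, sale of domestic government bonds to non-residents 741.06, increase in resident deposits held at foreign banks 509.31.)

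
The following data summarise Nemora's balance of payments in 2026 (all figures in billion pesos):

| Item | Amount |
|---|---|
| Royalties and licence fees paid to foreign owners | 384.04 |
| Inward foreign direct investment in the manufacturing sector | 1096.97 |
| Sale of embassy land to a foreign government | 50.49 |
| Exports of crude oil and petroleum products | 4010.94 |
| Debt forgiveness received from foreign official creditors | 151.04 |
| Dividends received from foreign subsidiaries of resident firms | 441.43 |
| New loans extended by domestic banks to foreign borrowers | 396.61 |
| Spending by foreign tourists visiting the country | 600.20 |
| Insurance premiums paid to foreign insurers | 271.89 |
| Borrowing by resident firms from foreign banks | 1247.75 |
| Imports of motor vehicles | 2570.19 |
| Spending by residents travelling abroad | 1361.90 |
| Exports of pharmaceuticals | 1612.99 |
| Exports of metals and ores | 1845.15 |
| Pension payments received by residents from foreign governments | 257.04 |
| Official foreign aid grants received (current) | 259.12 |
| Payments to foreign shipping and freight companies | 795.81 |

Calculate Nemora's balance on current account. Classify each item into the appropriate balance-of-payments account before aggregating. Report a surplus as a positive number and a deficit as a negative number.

Goods: 4010.94 + 1845.15 - 2570.19 + 1612.99 = 4898.89
Services: 600.20 - 795.81 - 271.89 - 1361.90 - 384.04 = -2213.44
Primary income: 441.43
Secondary income: 259.12 + 257.04 = 516.16
Current account = 4898.89 + (-2213.44) + 441.43 + 516.16 = 3643.04
(Excluded from the current account — financial account: inward foreign direct investment in the manufacturing sector 1096.97, new loans extended by domestic banks to foreign borrowers 396.61, borrowing by resident firms from foreign banks 1247.75; capital account: sale of embassy land to a foreign government 50.49, debt forgiveness received from foreign official creditors 151.04.)

3643.04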